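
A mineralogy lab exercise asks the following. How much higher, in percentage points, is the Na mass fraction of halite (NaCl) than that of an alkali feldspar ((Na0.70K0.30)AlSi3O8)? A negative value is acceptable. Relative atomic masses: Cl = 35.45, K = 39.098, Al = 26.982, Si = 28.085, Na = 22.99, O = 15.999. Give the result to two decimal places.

First mineral: 22.990 g Na in 58.440 g formula = 39.34 wt% Na.
Second mineral: 16.093 g Na in 267.051 g formula = 6.03 wt% Na.
39.34% − 6.03% gives a difference of 33.31 percentage points.

33.31 percentage points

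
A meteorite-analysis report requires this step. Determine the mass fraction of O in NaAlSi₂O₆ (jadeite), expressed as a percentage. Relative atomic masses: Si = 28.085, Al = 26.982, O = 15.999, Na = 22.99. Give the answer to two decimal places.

Molar mass of NaAlSi₂O₆: 1*22.99 + 1*26.982 + 2*28.085 + 6*15.999 = 202.136 g/mol.
Mass of O per formula unit: 6 × 15.999 = 95.994 g.
Weight fraction O = 95.994 / 202.136 = 0.4749.

47.49 mass %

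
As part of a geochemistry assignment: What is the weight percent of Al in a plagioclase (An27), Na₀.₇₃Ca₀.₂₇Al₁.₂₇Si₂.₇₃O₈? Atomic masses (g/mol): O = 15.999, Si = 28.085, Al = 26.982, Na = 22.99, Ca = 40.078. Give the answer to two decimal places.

12.86 weight percent

Molar mass of Na₀.₇₃Ca₀.₂₇Al₁.₂₇Si₂.₇₃O₈: 0.73*22.99 + 0.27*40.078 + 1.27*26.982 + 2.73*28.085 + 8*15.999 = 266.535 g/mol.
Mass of Al per formula unit: 1.27 × 26.982 = 34.267 g.
Weight fraction Al = 34.267 / 266.535 = 0.1286.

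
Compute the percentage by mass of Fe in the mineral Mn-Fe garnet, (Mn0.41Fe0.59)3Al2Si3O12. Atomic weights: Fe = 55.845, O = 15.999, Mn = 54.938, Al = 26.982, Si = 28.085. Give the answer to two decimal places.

19.90 mass %

M((Mn0.41Fe0.59)3Al2Si3O12) = 496.626 g/mol.
Fe contributes 1.77 × 55.845 = 98.846 g per mole.
98.846/496.626 = 0.1990 → 19.90%.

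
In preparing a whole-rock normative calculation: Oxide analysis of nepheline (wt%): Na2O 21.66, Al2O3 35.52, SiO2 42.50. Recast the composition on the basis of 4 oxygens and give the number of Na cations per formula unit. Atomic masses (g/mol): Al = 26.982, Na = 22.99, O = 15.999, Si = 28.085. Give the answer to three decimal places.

21.66 wt% Na2O ÷ 61.979 g/mol = 0.34947 mol, giving 0.69894 Na and 0.34947 O.
35.52 wt% Al2O3 ÷ 101.961 g/mol = 0.34837 mol, giving 0.69674 Al and 1.04511 O.
42.50 wt% SiO2 ÷ 60.083 g/mol = 0.70735 mol, giving 0.70735 Si and 1.41470 O.
Oxygen sums to 2.80928; scaling by 4/2.80928 = 1.42385 puts the formula on 4 O.
Na: 0.69894 × 1.42385 = 0.995 atoms per formula unit.

0.995 Na apfu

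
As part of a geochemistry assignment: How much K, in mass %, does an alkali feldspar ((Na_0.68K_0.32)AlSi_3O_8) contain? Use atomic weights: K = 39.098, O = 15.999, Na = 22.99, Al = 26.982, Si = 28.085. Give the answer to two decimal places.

4.68 mass %

Molar mass of (Na_0.68K_0.32)AlSi_3O_8: 0.68*22.99 + 0.32*39.098 + 1*26.982 + 3*28.085 + 8*15.999 = 267.374 g/mol.
Mass of K per formula unit: 0.32 × 39.098 = 12.511 g.
Weight fraction K = 12.511 / 267.374 = 0.0468.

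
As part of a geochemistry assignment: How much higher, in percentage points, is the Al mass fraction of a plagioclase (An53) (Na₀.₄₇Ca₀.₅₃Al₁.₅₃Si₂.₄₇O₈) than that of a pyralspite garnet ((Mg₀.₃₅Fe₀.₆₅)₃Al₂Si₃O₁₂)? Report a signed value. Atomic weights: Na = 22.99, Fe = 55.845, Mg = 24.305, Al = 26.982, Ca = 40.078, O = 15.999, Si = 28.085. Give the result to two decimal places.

Al in Na₀.₄₇Ca₀.₅₃Al₁.₅₃Si₂.₄₇O₈: molar mass 270.691 g/mol; 1.53×26.982 = 41.282 g → 15.25 wt%.
Al in (Mg₀.₃₅Fe₀.₆₅)₃Al₂Si₃O₁₂: molar mass 464.625 g/mol; 2×26.982 = 53.964 g → 11.61 wt%.
Difference = 15.25 − 11.61 = 3.64 percentage points.

3.64 percentage points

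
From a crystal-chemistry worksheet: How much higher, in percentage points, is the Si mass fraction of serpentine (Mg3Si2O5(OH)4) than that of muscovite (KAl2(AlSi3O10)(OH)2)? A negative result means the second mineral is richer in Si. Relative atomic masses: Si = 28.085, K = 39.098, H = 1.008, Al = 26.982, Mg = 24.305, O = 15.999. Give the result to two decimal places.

First mineral: 56.170 g Si in 277.108 g formula = 20.27 wt% Si.
Second mineral: 84.255 g Si in 398.303 g formula = 21.15 wt% Si.
20.27% − 21.15% gives a difference of -0.88 percentage points.

-0.88 percentage points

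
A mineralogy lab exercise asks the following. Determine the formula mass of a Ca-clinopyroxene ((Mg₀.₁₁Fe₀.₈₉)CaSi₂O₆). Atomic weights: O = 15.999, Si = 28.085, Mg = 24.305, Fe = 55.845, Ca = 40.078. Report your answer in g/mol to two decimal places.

The formula mass is the sum 0.11×24.305 + 0.89×55.845 + 1×40.078 + 2×28.085 + 6×15.999.

244.62 g/mol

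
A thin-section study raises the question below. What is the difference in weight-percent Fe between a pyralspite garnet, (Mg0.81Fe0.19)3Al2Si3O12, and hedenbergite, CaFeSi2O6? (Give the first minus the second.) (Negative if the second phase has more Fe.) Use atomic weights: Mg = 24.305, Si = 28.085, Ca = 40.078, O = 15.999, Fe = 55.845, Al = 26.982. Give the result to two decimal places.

First mineral: 31.832 g Fe in 421.100 g formula = 7.56 wt% Fe.
Second mineral: 55.845 g Fe in 248.087 g formula = 22.51 wt% Fe.
7.56% − 22.51% gives a difference of -14.95 percentage points.

-14.95 percentage points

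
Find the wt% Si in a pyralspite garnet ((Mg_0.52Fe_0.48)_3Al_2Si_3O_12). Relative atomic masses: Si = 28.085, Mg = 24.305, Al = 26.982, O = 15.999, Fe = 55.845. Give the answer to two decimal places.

Molar mass of (Mg_0.52Fe_0.48)_3Al_2Si_3O_12: 1.56×24.305 + 1.44×55.845 + 2×26.982 + 3×28.085 + 12×15.999 = 448.540 g/mol.
Mass of Si per formula unit: 3 × 28.085 = 84.255 g.
Weight fraction Si = 84.255 / 448.540 = 0.1878.

18.78 mass %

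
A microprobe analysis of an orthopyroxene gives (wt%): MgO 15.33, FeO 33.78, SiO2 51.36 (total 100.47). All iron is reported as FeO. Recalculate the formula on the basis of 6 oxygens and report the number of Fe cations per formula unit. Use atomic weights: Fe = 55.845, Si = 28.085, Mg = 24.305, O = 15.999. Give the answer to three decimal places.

15.33 wt% MgO ÷ 40.304 g/mol = 0.38036 mol, giving 0.38036 Mg and 0.38036 O.
33.78 wt% FeO ÷ 71.844 g/mol = 0.47019 mol, giving 0.47019 Fe and 0.47019 O.
51.36 wt% SiO2 ÷ 60.083 g/mol = 0.85482 mol, giving 0.85482 Si and 1.70964 O.
Oxygen sums to 2.56019; scaling by 6/2.56019 = 2.34358 puts the formula on 6 O.
Fe: 0.47019 × 2.34358 = 1.102 atoms per formula unit.

1.102 Fe apfu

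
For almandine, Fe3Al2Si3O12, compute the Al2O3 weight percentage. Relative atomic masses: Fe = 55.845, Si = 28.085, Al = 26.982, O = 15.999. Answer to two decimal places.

Molar mass of Fe3Al2Si3O12 = 3×55.845 + 2×26.982 + 3×28.085 + 12×15.999 = 497.742 g/mol.
Each formula unit contains 2 Al, equivalent to 2/2 = 1.0000 mol Al2O3.
M(Al2O3) = 2×26.982 + 3×15.999 = 101.961 g/mol.
Mass of Al2O3 per formula unit = 1.0000 × 101.961 = 101.961 g.
Al2O3 wt% = 101.961 / 497.742 × 100 = 20.48%.

20.48 wt%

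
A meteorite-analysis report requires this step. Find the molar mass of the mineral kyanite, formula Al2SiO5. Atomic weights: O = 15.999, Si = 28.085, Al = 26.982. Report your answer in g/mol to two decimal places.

M = 2(26.982) + 1(28.085) + 5(15.999)

162.04 g/mol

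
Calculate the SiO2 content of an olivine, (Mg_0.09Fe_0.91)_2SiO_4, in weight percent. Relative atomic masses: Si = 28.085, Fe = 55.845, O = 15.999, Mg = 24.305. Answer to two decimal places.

30.33 wt%

Formula mass = 198.094 g/mol.
1 Si → 1.0000 mol SiO2 per formula unit; M(SiO2) = 60.083, so SiO2 mass = 60.083 g.
60.083/198.094 × 100 = 30.33 wt%.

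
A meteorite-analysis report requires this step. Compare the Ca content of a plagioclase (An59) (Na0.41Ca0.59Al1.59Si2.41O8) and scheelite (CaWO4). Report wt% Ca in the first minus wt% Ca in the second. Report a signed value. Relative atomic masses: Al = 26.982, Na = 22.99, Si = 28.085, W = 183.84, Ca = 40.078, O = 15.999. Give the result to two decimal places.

-5.22 percentage points

M(Na0.41Ca0.59Al1.59Si2.41O8) = 271.650 g/mol, so wt% Ca = 23.646/271.650 × 100 = 8.70%.
M(CaWO4) = 287.914 g/mol, so wt% Ca = 40.078/287.914 × 100 = 13.92%.
8.70 − 13.92 = -5.22 pp.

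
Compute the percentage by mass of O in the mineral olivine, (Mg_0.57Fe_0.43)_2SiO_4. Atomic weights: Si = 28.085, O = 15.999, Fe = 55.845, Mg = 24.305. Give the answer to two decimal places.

M((Mg_0.57Fe_0.43)_2SiO_4) = 167.815 g/mol.
O contributes 4 × 15.999 = 63.996 g per mole.
63.996/167.815 = 0.3813 → 38.13%.

38.13 weight percent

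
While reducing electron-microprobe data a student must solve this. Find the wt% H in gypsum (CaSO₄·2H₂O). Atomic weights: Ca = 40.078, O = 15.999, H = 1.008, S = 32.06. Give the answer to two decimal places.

2.34 mass %

Molar mass of CaSO₄·2H₂O: 1·40.078 + 1·32.06 + 6·15.999 + 4·1.008 = 172.164 g/mol.
Mass of H per formula unit: 4 × 1.008 = 4.032 g.
Weight fraction H = 4.032 / 172.164 = 0.0234.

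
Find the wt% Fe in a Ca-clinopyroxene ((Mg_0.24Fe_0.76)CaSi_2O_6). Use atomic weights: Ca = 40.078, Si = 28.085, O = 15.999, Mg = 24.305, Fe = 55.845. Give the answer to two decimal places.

M((Mg_0.24Fe_0.76)CaSi_2O_6) = 240.517 g/mol.
Fe contributes 0.76 × 55.845 = 42.442 g per mole.
42.442/240.517 = 0.1765 → 17.65%.

17.65 mass %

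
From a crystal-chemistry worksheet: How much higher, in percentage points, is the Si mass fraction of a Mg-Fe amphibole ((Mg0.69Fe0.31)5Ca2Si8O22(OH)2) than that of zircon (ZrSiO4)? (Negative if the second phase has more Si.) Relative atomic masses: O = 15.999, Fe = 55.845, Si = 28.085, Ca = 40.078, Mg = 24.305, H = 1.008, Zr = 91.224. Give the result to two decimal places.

10.77 percentage points

M((Mg0.69Fe0.31)5Ca2Si8O22(OH)2) = 861.240 g/mol, so wt% Si = 224.680/861.240 × 100 = 26.09%.
M(ZrSiO4) = 183.305 g/mol, so wt% Si = 28.085/183.305 × 100 = 15.32%.
26.09 − 15.32 = 10.77 pp.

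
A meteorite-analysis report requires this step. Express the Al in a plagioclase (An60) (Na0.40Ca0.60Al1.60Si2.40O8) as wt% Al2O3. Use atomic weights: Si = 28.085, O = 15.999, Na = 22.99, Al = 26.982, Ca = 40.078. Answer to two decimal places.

Molar mass of Na0.40Ca0.60Al1.60Si2.40O8 = 0.40*22.99 + 0.60*40.078 + 1.60*26.982 + 2.40*28.085 + 8*15.999 = 271.810 g/mol.
Each formula unit contains 1.60 Al, equivalent to 1.60/2 = 0.8000 mol Al2O3.
M(Al2O3) = 2×26.982 + 3×15.999 = 101.961 g/mol.
Mass of Al2O3 per formula unit = 0.8000 × 101.961 = 81.569 g.
Al2O3 wt% = 81.569 / 271.810 × 100 = 30.01%.

30.01 wt%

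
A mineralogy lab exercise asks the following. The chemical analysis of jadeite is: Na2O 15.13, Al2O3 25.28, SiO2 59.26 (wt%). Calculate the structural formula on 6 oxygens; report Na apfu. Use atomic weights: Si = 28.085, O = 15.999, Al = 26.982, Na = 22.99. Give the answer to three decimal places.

0.989 Na apfu

15.13 wt% Na2O ÷ 61.979 g/mol = 0.24411 mol, giving 0.48822 Na and 0.24411 O.
25.28 wt% Al2O3 ÷ 101.961 g/mol = 0.24794 mol, giving 0.49588 Al and 0.74382 O.
59.26 wt% SiO2 ÷ 60.083 g/mol = 0.98630 mol, giving 0.98630 Si and 1.97260 O.
Oxygen sums to 2.96053; scaling by 6/2.96053 = 2.02666 puts the formula on 6 O.
Na: 0.48822 × 2.02666 = 0.989 atoms per formula unit.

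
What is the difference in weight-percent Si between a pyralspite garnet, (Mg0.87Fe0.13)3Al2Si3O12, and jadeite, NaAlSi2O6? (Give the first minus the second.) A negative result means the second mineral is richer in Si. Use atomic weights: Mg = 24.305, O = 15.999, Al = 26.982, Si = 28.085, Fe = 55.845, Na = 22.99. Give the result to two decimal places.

Si in (Mg0.87Fe0.13)3Al2Si3O12: molar mass 415.423 g/mol; 3×28.085 = 84.255 g → 20.28 wt%.
Si in NaAlSi2O6: molar mass 202.136 g/mol; 2×28.085 = 56.170 g → 27.79 wt%.
Difference = 20.28 − 27.79 = -7.51 percentage points.

-7.51 percentage points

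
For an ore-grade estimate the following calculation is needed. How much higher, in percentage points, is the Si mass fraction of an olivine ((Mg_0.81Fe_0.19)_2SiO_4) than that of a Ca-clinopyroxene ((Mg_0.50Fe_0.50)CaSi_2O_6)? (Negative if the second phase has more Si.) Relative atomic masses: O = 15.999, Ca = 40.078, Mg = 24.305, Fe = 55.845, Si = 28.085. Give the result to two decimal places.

First mineral: 28.085 g Si in 152.676 g formula = 18.40 wt% Si.
Second mineral: 56.170 g Si in 232.317 g formula = 24.18 wt% Si.
18.40% − 24.18% gives a difference of -5.78 percentage points.

-5.78 percentage points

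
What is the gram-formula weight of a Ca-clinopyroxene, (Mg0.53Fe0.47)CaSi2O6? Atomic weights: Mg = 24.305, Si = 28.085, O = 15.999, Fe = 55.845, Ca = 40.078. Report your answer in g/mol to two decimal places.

M = 0.53×24.305 + 0.47×55.845 + 1×40.078 + 2×28.085 + 6×15.999

231.37 g/mol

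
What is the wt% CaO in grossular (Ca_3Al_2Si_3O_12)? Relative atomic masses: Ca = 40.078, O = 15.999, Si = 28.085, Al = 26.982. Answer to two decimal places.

37.35 wt%

Molar mass of Ca_3Al_2Si_3O_12 = 3·40.078 + 2·26.982 + 3·28.085 + 12·15.999 = 450.441 g/mol.
Each formula unit contains 3 Ca, equivalent to 3/1 = 3.0000 mol CaO.
M(CaO) = 1×40.078 + 1×15.999 = 56.077 g/mol.
Mass of CaO per formula unit = 3.0000 × 56.077 = 168.231 g.
CaO wt% = 168.231 / 450.441 × 100 = 37.35%.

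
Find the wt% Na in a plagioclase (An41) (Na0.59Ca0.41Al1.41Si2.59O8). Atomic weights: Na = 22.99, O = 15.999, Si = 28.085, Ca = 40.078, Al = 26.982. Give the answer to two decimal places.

5.05 weight percent

Molar mass of Na0.59Ca0.41Al1.41Si2.59O8: 0.59*22.99 + 0.41*40.078 + 1.41*26.982 + 2.59*28.085 + 8*15.999 = 268.773 g/mol.
Mass of Na per formula unit: 0.59 × 22.99 = 13.564 g.
Weight fraction Na = 13.564 / 268.773 = 0.0505.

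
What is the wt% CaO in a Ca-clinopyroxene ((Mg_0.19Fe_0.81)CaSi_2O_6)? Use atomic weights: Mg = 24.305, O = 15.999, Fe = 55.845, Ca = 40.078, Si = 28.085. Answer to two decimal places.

Formula mass = 242.094 g/mol.
1 Ca → 1.0000 mol CaO per formula unit; M(CaO) = 56.077, so CaO mass = 56.077 g.
56.077/242.094 × 100 = 23.16 wt%.

23.16 wt%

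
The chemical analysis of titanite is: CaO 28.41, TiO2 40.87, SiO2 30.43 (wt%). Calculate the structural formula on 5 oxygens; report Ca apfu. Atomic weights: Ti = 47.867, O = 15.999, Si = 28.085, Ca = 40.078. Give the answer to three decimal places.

28.41 wt% CaO ÷ 56.077 g/mol = 0.50662 mol, giving 0.50662 Ca and 0.50662 O.
40.87 wt% TiO2 ÷ 79.865 g/mol = 0.51174 mol, giving 0.51174 Ti and 1.02348 O.
30.43 wt% SiO2 ÷ 60.083 g/mol = 0.50647 mol, giving 0.50647 Si and 1.01294 O.
Oxygen sums to 2.54304; scaling by 5/2.54304 = 1.96615 puts the formula on 5 O.
Ca: 0.50662 × 1.96615 = 0.996 atoms per formula unit.

0.996 Ca apfu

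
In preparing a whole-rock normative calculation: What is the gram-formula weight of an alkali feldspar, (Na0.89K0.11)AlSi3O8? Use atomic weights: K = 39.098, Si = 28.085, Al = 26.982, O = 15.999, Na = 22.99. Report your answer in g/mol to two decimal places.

263.99 g/mol

The formula mass is the sum 0.89*22.99 + 0.11*39.098 + 1*26.982 + 3*28.085 + 8*15.999.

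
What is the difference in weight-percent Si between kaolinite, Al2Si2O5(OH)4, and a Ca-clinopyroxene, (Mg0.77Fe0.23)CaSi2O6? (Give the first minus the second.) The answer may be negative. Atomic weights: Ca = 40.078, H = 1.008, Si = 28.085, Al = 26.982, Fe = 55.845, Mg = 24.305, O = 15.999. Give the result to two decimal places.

First mineral: 56.170 g Si in 258.157 g formula = 21.76 wt% Si.
Second mineral: 56.170 g Si in 223.801 g formula = 25.10 wt% Si.
21.76% − 25.10% gives a difference of -3.34 percentage points.

-3.34 percentage points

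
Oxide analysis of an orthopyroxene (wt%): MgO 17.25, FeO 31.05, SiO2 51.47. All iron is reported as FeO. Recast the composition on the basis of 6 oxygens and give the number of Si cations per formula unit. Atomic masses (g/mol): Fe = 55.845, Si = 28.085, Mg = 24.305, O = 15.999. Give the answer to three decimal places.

MgO: 17.25/40.304 = 0.42800 mol → 0.42800 mol Mg, 0.42800 mol O.
FeO: 31.05/71.844 = 0.43219 mol → 0.43219 mol Fe, 0.43219 mol O.
SiO2: 51.47/60.083 = 0.85665 mol → 0.85665 mol Si, 1.71330 mol O.
Total oxygen = 2.57349 mol. Normalization factor = 6/2.57349 = 2.33146.
Si per 6 O = 0.85665 × 2.33146 = 1.997.

1.997 Si apfu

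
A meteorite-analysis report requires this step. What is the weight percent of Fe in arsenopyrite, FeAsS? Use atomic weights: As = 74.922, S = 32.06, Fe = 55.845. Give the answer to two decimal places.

34.30 mass %

Molar mass of FeAsS: 1*55.845 + 1*74.922 + 1*32.06 = 162.827 g/mol.
Mass of Fe per formula unit: 1 × 55.845 = 55.845 g.
Weight fraction Fe = 55.845 / 162.827 = 0.3430.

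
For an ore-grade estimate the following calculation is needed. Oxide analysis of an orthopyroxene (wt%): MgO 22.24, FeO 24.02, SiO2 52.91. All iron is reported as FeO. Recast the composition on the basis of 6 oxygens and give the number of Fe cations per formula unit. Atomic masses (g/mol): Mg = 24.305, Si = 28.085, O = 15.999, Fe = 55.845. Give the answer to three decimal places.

0.758 Fe apfu

22.24 wt% MgO ÷ 40.304 g/mol = 0.55181 mol, giving 0.55181 Mg and 0.55181 O.
24.02 wt% FeO ÷ 71.844 g/mol = 0.33434 mol, giving 0.33434 Fe and 0.33434 O.
52.91 wt% SiO2 ÷ 60.083 g/mol = 0.88062 mol, giving 0.88062 Si and 1.76124 O.
Oxygen sums to 2.64739; scaling by 6/2.64739 = 2.26638 puts the formula on 6 O.
Fe: 0.33434 × 2.26638 = 0.758 atoms per formula unit.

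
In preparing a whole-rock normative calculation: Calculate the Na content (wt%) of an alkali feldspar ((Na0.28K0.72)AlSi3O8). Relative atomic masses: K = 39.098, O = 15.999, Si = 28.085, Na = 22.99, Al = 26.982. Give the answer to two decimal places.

2.35 wt%

M((Na0.28K0.72)AlSi3O8) = 273.817 g/mol.
Na contributes 0.28 × 22.99 = 6.437 g per mole.
6.437/273.817 = 0.0235 → 2.35%.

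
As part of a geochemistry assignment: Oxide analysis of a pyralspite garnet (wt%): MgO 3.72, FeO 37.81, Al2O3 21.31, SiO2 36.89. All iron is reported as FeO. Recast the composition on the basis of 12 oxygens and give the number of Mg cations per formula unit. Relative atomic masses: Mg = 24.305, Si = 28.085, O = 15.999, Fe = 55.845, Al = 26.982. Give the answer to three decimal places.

MgO (M=40.304): mol = 0.09230; Mg = 0.09230, O = 0.09230.
FeO (M=71.844): mol = 0.52628; Fe = 0.52628, O = 0.52628.
Al2O3 (M=101.961): mol = 0.20900; Al = 0.41800, O = 0.62700.
SiO2 (M=60.083): mol = 0.61398; Si = 0.61398, O = 1.22796.
ΣO = 2.47354; factor = 12/ΣO = 4.85135.
Mg apfu = 0.09230 × 4.85135 = 0.448.

0.448 Mg apfu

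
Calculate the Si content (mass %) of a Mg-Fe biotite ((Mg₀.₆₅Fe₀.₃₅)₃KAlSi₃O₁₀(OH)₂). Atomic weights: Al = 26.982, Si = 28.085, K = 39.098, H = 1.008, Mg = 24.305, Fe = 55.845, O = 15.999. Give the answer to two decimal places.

18.71 mass %

M((Mg₀.₆₅Fe₀.₃₅)₃KAlSi₃O₁₀(OH)₂) = 450.371 g/mol.
Si contributes 3 × 28.085 = 84.255 g per mole.
84.255/450.371 = 0.1871 → 18.71%.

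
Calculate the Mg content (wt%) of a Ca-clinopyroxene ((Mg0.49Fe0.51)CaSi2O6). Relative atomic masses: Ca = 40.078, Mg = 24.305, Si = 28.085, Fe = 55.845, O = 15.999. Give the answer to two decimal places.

M((Mg0.49Fe0.51)CaSi2O6) = 232.632 g/mol.
Mg contributes 0.49 × 24.305 = 11.909 g per mole.
11.909/232.632 = 0.0512 → 5.12%.

5.12 wt%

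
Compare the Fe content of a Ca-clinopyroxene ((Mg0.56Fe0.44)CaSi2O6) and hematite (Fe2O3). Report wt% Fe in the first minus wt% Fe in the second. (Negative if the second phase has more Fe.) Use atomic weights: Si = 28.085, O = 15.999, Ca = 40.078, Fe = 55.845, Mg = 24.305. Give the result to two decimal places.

-59.28 percentage points

Fe in (Mg0.56Fe0.44)CaSi2O6: molar mass 230.425 g/mol; 0.44×55.845 = 24.572 g → 10.66 wt%.
Fe in Fe2O3: molar mass 159.687 g/mol; 2×55.845 = 111.690 g → 69.94 wt%.
Difference = 10.66 − 69.94 = -59.28 percentage points.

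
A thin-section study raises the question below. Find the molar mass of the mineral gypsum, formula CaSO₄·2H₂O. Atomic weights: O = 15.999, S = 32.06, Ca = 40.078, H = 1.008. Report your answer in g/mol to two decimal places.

M = 1×40.078 + 1×32.06 + 6×15.999 + 4×1.008

172.16 g/mol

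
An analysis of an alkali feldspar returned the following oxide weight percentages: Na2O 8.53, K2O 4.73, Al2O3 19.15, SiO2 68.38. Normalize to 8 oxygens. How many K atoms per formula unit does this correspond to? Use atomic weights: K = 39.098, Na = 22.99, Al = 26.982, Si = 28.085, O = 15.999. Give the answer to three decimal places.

8.53 wt% Na2O ÷ 61.979 g/mol = 0.13763 mol, giving 0.27526 Na and 0.13763 O.
4.73 wt% K2O ÷ 94.195 g/mol = 0.05021 mol, giving 0.10042 K and 0.05021 O.
19.15 wt% Al2O3 ÷ 101.961 g/mol = 0.18782 mol, giving 0.37564 Al and 0.56346 O.
68.38 wt% SiO2 ÷ 60.083 g/mol = 1.13809 mol, giving 1.13809 Si and 2.27618 O.
Oxygen sums to 3.02748; scaling by 8/3.02748 = 2.64246 puts the formula on 8 O.
K: 0.10042 × 2.64246 = 0.265 atoms per formula unit.

0.265 K apfu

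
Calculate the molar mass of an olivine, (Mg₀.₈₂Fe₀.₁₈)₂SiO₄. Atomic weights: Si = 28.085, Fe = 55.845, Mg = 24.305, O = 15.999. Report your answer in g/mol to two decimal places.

Mg: 1.64 × 24.305 = 39.8602
Fe: 0.36 × 55.845 = 20.1042
Si: 1 × 28.085 = 28.0850
O: 4 × 15.999 = 63.9960
Summing the contributions gives the formula mass.

152.05 g/mol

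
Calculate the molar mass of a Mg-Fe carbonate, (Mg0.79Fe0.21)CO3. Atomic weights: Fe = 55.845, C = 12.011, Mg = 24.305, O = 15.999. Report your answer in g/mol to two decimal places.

M = 0.79(24.305) + 0.21(55.845) + 1(12.011) + 3(15.999)

90.94 g/mol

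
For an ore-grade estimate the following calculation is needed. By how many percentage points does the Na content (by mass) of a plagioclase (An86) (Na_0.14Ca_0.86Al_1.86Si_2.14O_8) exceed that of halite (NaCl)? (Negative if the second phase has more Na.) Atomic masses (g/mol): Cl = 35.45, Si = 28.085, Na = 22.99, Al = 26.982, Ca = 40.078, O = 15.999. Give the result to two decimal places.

First mineral: 3.219 g Na in 275.966 g formula = 1.17 wt% Na.
Second mineral: 22.990 g Na in 58.440 g formula = 39.34 wt% Na.
1.17% − 39.34% gives a difference of -38.17 percentage points.

-38.17 percentage points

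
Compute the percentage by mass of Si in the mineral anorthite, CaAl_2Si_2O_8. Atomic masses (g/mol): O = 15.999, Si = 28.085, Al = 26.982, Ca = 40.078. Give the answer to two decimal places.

Molar mass of CaAl_2Si_2O_8: 1·40.078 + 2·26.982 + 2·28.085 + 8·15.999 = 278.204 g/mol.
Mass of Si per formula unit: 2 × 28.085 = 56.170 g.
Weight fraction Si = 56.170 / 278.204 = 0.2019.

20.19 mass %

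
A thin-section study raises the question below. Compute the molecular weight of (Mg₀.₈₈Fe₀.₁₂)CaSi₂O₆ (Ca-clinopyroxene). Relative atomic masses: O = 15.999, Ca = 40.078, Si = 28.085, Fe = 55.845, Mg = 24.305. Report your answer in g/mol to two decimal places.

220.33 g/mol

Mg: 0.88 × 24.305 = 21.3884
Fe: 0.12 × 55.845 = 6.7014
Ca: 1 × 40.078 = 40.0780
Si: 2 × 28.085 = 56.1700
O: 6 × 15.999 = 95.9940
Summing the contributions gives the formula mass.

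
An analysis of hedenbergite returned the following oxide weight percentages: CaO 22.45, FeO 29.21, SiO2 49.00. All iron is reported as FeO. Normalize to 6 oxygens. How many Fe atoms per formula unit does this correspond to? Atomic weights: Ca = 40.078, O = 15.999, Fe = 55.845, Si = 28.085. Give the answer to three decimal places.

1.001 Fe apfu

CaO: 22.45/56.077 = 0.40034 mol → 0.40034 mol Ca, 0.40034 mol O.
FeO: 29.21/71.844 = 0.40658 mol → 0.40658 mol Fe, 0.40658 mol O.
SiO2: 49.00/60.083 = 0.81554 mol → 0.81554 mol Si, 1.63108 mol O.
Total oxygen = 2.43800 mol. Normalization factor = 6/2.43800 = 2.46103.
Fe per 6 O = 0.40658 × 2.46103 = 1.001.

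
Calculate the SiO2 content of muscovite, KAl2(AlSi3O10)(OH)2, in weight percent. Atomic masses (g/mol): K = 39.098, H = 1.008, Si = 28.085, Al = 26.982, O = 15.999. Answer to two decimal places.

Molar mass of KAl2(AlSi3O10)(OH)2 = 1*39.098 + 3*26.982 + 3*28.085 + 12*15.999 + 2*1.008 = 398.303 g/mol.
Each formula unit contains 3 Si, equivalent to 3/1 = 3.0000 mol SiO2.
M(SiO2) = 1×28.085 + 2×15.999 = 60.083 g/mol.
Mass of SiO2 per formula unit = 3.0000 × 60.083 = 180.249 g.
SiO2 wt% = 180.249 / 398.303 × 100 = 45.25%.

45.25 wt%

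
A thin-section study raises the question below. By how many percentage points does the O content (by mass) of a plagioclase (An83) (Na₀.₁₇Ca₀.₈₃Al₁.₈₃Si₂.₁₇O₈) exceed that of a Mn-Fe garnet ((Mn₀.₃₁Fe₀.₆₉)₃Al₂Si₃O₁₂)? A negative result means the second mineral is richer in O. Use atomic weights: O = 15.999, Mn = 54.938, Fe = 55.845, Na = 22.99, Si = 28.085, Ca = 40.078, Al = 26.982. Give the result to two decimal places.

O in Na₀.₁₇Ca₀.₈₃Al₁.₈₃Si₂.₁₇O₈: molar mass 275.487 g/mol; 8×15.999 = 127.992 g → 46.46 wt%.
O in (Mn₀.₃₁Fe₀.₆₉)₃Al₂Si₃O₁₂: molar mass 496.898 g/mol; 12×15.999 = 191.988 g → 38.64 wt%.
Difference = 46.46 − 38.64 = 7.82 percentage points.

7.82 percentage points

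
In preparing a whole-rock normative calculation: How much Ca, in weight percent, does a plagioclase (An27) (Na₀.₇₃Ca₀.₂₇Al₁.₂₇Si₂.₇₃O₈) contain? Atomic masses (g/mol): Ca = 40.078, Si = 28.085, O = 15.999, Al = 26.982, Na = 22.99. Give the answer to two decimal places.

Molar mass of Na₀.₇₃Ca₀.₂₇Al₁.₂₇Si₂.₇₃O₈: 0.73×22.99 + 0.27×40.078 + 1.27×26.982 + 2.73×28.085 + 8×15.999 = 266.535 g/mol.
Mass of Ca per formula unit: 0.27 × 40.078 = 10.821 g.
Weight fraction Ca = 10.821 / 266.535 = 0.0406.

4.06 weight percent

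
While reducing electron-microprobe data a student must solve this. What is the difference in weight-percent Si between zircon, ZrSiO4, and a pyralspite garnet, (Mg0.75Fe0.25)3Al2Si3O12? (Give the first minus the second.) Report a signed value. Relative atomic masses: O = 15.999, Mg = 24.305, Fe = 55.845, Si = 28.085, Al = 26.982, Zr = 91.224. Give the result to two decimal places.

First mineral: 28.085 g Si in 183.305 g formula = 15.32 wt% Si.
Second mineral: 84.255 g Si in 426.777 g formula = 19.74 wt% Si.
15.32% − 19.74% gives a difference of -4.42 percentage points.

-4.42 percentage points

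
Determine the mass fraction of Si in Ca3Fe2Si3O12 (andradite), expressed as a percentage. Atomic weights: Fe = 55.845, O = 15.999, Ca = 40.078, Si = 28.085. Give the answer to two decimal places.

16.58 wt%

M(Ca3Fe2Si3O12) = 508.167 g/mol.
Si contributes 3 × 28.085 = 84.255 g per mole.
84.255/508.167 = 0.1658 → 16.58%.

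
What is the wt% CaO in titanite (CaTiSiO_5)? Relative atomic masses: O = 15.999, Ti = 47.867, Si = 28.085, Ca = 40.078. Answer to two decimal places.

28.61 wt%

Formula mass = 196.025 g/mol.
1 Ca → 1.0000 mol CaO per formula unit; M(CaO) = 56.077, so CaO mass = 56.077 g.
56.077/196.025 × 100 = 28.61 wt%.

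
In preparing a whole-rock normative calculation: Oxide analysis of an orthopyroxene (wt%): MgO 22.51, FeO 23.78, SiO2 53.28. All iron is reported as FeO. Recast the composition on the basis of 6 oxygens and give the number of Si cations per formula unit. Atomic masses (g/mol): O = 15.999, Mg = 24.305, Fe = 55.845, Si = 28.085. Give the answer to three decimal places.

22.51 wt% MgO ÷ 40.304 g/mol = 0.55851 mol, giving 0.55851 Mg and 0.55851 O.
23.78 wt% FeO ÷ 71.844 g/mol = 0.33099 mol, giving 0.33099 Fe and 0.33099 O.
53.28 wt% SiO2 ÷ 60.083 g/mol = 0.88677 mol, giving 0.88677 Si and 1.77354 O.
Oxygen sums to 2.66304; scaling by 6/2.66304 = 2.25306 puts the formula on 6 O.
Si: 0.88677 × 2.25306 = 1.998 atoms per formula unit.

1.998 Si apfu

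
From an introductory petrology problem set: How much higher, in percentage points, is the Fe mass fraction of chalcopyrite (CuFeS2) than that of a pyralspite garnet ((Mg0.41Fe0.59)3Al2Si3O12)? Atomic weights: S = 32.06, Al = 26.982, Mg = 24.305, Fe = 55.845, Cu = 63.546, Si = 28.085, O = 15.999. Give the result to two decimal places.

Fe in CuFeS2: molar mass 183.511 g/mol; 1×55.845 = 55.845 g → 30.43 wt%.
Fe in (Mg0.41Fe0.59)3Al2Si3O12: molar mass 458.948 g/mol; 1.77×55.845 = 98.846 g → 21.54 wt%.
Difference = 30.43 − 21.54 = 8.89 percentage points.

8.89 percentage points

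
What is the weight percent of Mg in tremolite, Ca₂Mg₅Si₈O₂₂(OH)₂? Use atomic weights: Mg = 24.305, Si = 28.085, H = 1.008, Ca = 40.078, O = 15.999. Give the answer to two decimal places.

14.96 wt%

Molar mass of Ca₂Mg₅Si₈O₂₂(OH)₂: 2*40.078 + 5*24.305 + 8*28.085 + 24*15.999 + 2*1.008 = 812.353 g/mol.
Mass of Mg per formula unit: 5 × 24.305 = 121.525 g.
Weight fraction Mg = 121.525 / 812.353 = 0.1496.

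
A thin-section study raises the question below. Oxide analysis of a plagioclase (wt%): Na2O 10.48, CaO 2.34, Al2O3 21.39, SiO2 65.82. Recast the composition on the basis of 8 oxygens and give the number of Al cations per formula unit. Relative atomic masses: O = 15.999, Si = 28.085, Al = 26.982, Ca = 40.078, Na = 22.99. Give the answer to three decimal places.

1.107 Al apfu

10.48 wt% Na2O ÷ 61.979 g/mol = 0.16909 mol, giving 0.33818 Na and 0.16909 O.
2.34 wt% CaO ÷ 56.077 g/mol = 0.04173 mol, giving 0.04173 Ca and 0.04173 O.
21.39 wt% Al2O3 ÷ 101.961 g/mol = 0.20979 mol, giving 0.41958 Al and 0.62937 O.
65.82 wt% SiO2 ÷ 60.083 g/mol = 1.09548 mol, giving 1.09548 Si and 2.19096 O.
Oxygen sums to 3.03115; scaling by 8/3.03115 = 2.63926 puts the formula on 8 O.
Al: 0.41958 × 2.63926 = 1.107 atoms per formula unit.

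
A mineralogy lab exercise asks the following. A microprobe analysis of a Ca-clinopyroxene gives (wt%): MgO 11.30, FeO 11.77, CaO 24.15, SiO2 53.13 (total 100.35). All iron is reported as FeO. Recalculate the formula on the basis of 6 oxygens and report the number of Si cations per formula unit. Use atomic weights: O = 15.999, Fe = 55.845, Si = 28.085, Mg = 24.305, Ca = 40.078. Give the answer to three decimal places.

MgO: 11.30/40.304 = 0.28037 mol → 0.28037 mol Mg, 0.28037 mol O.
FeO: 11.77/71.844 = 0.16383 mol → 0.16383 mol Fe, 0.16383 mol O.
CaO: 24.15/56.077 = 0.43066 mol → 0.43066 mol Ca, 0.43066 mol O.
SiO2: 53.13/60.083 = 0.88428 mol → 0.88428 mol Si, 1.76856 mol O.
Total oxygen = 2.64342 mol. Normalization factor = 6/2.64342 = 2.26979.
Si per 6 O = 0.88428 × 2.26979 = 2.007.

2.007 Si apfu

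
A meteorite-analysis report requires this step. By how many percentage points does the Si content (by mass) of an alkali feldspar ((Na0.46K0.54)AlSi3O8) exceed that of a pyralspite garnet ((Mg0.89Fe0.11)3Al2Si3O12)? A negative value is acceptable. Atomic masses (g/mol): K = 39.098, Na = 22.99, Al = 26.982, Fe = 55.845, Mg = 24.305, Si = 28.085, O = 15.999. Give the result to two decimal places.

First mineral: 84.255 g Si in 270.917 g formula = 31.10 wt% Si.
Second mineral: 84.255 g Si in 413.530 g formula = 20.37 wt% Si.
31.10% − 20.37% gives a difference of 10.73 percentage points.

10.73 percentage points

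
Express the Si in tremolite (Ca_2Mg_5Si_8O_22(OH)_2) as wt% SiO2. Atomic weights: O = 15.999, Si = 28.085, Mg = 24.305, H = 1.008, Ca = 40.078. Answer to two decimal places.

59.17 wt%

M(Ca_2Mg_5Si_8O_22(OH)_2) = 812.353 g/mol; M(SiO2) = 60.083 g/mol.
Moles SiO2 per formula unit = 8 Si ÷ 1 = 8.0000.
SiO2 fraction = (8.0000 × 60.083) / 812.353 = 480.664/812.353 = 0.5917.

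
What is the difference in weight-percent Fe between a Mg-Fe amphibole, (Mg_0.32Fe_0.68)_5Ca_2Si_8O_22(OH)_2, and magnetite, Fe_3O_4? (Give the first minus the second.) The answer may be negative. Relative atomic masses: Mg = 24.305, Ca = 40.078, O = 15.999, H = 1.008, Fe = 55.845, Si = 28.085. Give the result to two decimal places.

-51.71 percentage points

Fe in (Mg_0.32Fe_0.68)_5Ca_2Si_8O_22(OH)_2: molar mass 919.589 g/mol; 3.40×55.845 = 189.873 g → 20.65 wt%.
Fe in Fe_3O_4: molar mass 231.531 g/mol; 3×55.845 = 167.535 g → 72.36 wt%.
Difference = 20.65 − 72.36 = -51.71 percentage points.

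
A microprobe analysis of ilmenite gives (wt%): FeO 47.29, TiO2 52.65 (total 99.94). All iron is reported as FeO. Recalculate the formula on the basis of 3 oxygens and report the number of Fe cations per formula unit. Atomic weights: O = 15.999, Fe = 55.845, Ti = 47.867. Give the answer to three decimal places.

0.999 Fe apfu

FeO (M=71.844): mol = 0.65823; Fe = 0.65823, O = 0.65823.
TiO2 (M=79.865): mol = 0.65924; Ti = 0.65924, O = 1.31848.
ΣO = 1.97671; factor = 3/ΣO = 1.51767.
Fe apfu = 0.65823 × 1.51767 = 0.999.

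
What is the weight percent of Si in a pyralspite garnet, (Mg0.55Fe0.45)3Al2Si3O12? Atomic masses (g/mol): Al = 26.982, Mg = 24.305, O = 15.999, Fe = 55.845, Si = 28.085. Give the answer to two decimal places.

M((Mg0.55Fe0.45)3Al2Si3O12) = 445.701 g/mol.
Si contributes 3 × 28.085 = 84.255 g per mole.
84.255/445.701 = 0.1890 → 18.90%.

18.90 weight percent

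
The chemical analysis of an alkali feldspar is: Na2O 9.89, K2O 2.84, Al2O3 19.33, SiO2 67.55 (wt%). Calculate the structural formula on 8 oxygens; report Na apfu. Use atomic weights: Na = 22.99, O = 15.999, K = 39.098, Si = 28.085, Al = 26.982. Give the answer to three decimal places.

Na2O: 9.89/61.979 = 0.15957 mol → 0.31914 mol Na, 0.15957 mol O.
K2O: 2.84/94.195 = 0.03015 mol → 0.06030 mol K, 0.03015 mol O.
Al2O3: 19.33/101.961 = 0.18958 mol → 0.37916 mol Al, 0.56874 mol O.
SiO2: 67.55/60.083 = 1.12428 mol → 1.12428 mol Si, 2.24856 mol O.
Total oxygen = 3.00702 mol. Normalization factor = 8/3.00702 = 2.66044.
Na per 8 O = 0.31914 × 2.66044 = 0.849.

0.849 Na apfu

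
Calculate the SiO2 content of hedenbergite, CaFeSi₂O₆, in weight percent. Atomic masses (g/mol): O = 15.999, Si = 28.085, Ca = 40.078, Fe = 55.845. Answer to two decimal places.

48.44 wt%

M(CaFeSi₂O₆) = 248.087 g/mol; M(SiO2) = 60.083 g/mol.
Moles SiO2 per formula unit = 2 Si ÷ 1 = 2.0000.
SiO2 fraction = (2.0000 × 60.083) / 248.087 = 120.166/248.087 = 0.4844.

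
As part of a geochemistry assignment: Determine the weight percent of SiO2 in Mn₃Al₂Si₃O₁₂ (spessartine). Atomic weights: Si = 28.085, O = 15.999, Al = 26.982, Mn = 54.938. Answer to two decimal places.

Formula mass = 495.021 g/mol.
3 Si → 3.0000 mol SiO2 per formula unit; M(SiO2) = 60.083, so SiO2 mass = 180.249 g.
180.249/495.021 × 100 = 36.41 wt%.

36.41 wt%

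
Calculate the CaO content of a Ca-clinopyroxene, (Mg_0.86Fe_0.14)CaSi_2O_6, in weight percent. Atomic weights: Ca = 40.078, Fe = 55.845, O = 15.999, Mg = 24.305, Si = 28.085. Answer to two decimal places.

25.38 wt%

Formula mass = 220.963 g/mol.
1 Ca → 1.0000 mol CaO per formula unit; M(CaO) = 56.077, so CaO mass = 56.077 g.
56.077/220.963 × 100 = 25.38 wt%.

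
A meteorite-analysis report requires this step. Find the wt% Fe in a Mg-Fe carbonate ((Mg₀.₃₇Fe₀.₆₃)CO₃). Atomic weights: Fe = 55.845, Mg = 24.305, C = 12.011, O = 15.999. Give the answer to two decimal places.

33.77 wt%

Molar mass of (Mg₀.₃₇Fe₀.₆₃)CO₃: 0.37×24.305 + 0.63×55.845 + 1×12.011 + 3×15.999 = 104.183 g/mol.
Mass of Fe per formula unit: 0.63 × 55.845 = 35.182 g.
Weight fraction Fe = 35.182 / 104.183 = 0.3377.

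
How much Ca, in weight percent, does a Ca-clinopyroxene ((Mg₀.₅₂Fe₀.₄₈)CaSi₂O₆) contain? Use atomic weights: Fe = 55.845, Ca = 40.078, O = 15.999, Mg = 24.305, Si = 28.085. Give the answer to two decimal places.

Molar mass of (Mg₀.₅₂Fe₀.₄₈)CaSi₂O₆: 0.52×24.305 + 0.48×55.845 + 1×40.078 + 2×28.085 + 6×15.999 = 231.686 g/mol.
Mass of Ca per formula unit: 1 × 40.078 = 40.078 g.
Weight fraction Ca = 40.078 / 231.686 = 0.1730.

17.30 weight percent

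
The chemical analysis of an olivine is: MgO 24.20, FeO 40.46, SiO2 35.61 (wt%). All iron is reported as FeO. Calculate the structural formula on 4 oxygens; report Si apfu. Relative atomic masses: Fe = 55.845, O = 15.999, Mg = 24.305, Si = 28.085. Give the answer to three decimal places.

1.009 Si apfu

24.20 wt% MgO ÷ 40.304 g/mol = 0.60044 mol, giving 0.60044 Mg and 0.60044 O.
40.46 wt% FeO ÷ 71.844 g/mol = 0.56316 mol, giving 0.56316 Fe and 0.56316 O.
35.61 wt% SiO2 ÷ 60.083 g/mol = 0.59268 mol, giving 0.59268 Si and 1.18536 O.
Oxygen sums to 2.34896; scaling by 4/2.34896 = 1.70288 puts the formula on 4 O.
Si: 0.59268 × 1.70288 = 1.009 atoms per formula unit.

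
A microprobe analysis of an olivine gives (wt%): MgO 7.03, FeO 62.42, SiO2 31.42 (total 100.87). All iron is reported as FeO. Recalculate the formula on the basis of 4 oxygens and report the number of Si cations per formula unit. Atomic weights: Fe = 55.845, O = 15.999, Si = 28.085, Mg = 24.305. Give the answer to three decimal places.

1.001 Si apfu

MgO: 7.03/40.304 = 0.17442 mol → 0.17442 mol Mg, 0.17442 mol O.
FeO: 62.42/71.844 = 0.86883 mol → 0.86883 mol Fe, 0.86883 mol O.
SiO2: 31.42/60.083 = 0.52294 mol → 0.52294 mol Si, 1.04588 mol O.
Total oxygen = 2.08913 mol. Normalization factor = 4/2.08913 = 1.91467.
Si per 4 O = 0.52294 × 1.91467 = 1.001.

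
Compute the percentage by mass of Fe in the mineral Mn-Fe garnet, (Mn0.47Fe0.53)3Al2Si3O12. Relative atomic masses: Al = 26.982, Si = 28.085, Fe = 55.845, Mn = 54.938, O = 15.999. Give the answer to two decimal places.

17.89 wt%

M((Mn0.47Fe0.53)3Al2Si3O12) = 496.463 g/mol.
Fe contributes 1.59 × 55.845 = 88.794 g per mole.
88.794/496.463 = 0.1789 → 17.89%.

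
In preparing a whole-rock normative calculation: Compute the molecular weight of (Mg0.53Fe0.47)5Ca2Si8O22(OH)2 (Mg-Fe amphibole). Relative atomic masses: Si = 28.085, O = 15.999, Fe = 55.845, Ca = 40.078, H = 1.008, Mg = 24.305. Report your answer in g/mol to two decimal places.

The formula mass is the sum 2.65*24.305 + 2.35*55.845 + 2*40.078 + 8*28.085 + 24*15.999 + 2*1.008.

886.47 g/mol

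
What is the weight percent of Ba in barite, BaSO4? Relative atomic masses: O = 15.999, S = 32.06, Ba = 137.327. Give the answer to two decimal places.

58.84 wt%

Formula mass = 1·137.327 + 1·32.06 + 4·15.999 = 233.383 g/mol, of which 137.327 g is Ba.
So Ba makes up 137.327/233.383 = 0.5884 of the mass, i.e. 58.84%.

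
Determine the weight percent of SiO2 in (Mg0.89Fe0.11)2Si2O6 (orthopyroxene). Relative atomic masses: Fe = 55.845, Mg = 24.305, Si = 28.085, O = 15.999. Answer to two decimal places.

Formula mass = 207.713 g/mol.
2 Si → 2.0000 mol SiO2 per formula unit; M(SiO2) = 60.083, so SiO2 mass = 120.166 g.
120.166/207.713 × 100 = 57.85 wt%.

57.85 wt%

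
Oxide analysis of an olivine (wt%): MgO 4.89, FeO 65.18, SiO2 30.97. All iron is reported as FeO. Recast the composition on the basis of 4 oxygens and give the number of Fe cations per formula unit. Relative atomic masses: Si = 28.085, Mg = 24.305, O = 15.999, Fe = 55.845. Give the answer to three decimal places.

1.762 Fe apfu

MgO (M=40.304): mol = 0.12133; Mg = 0.12133, O = 0.12133.
FeO (M=71.844): mol = 0.90724; Fe = 0.90724, O = 0.90724.
SiO2 (M=60.083): mol = 0.51545; Si = 0.51545, O = 1.03090.
ΣO = 2.05947; factor = 4/ΣO = 1.94225.
Fe apfu = 0.90724 × 1.94225 = 1.762.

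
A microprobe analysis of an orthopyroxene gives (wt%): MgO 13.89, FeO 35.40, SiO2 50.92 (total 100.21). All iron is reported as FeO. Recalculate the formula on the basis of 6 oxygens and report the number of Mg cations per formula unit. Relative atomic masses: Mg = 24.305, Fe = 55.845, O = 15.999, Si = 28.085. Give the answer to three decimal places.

0.817 Mg apfu

13.89 wt% MgO ÷ 40.304 g/mol = 0.34463 mol, giving 0.34463 Mg and 0.34463 O.
35.40 wt% FeO ÷ 71.844 g/mol = 0.49273 mol, giving 0.49273 Fe and 0.49273 O.
50.92 wt% SiO2 ÷ 60.083 g/mol = 0.84749 mol, giving 0.84749 Si and 1.69498 O.
Oxygen sums to 2.53234; scaling by 6/2.53234 = 2.36935 puts the formula on 6 O.
Mg: 0.34463 × 2.36935 = 0.817 atoms per formula unit.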